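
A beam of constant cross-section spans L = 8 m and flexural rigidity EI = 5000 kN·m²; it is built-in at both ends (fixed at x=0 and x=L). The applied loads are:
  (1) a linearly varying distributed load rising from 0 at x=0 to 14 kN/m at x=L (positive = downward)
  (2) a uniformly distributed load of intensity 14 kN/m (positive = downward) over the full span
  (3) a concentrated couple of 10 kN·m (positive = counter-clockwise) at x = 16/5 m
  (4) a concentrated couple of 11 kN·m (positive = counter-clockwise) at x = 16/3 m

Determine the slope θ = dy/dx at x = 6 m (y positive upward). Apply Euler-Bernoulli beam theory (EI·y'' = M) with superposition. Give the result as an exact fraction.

Load 1 — triangular load w₀=14 kN/m (0→w₀ over full span):
  θ_1 = -w₀(2x(L-x)(L-2x)(x+2L)+x²(L-x)²)/(120LEI) = -14·(2·6·(8-6)·(8-2·6)·(6+2·8)+6²·(8-6)²)/(120·8·5000) = 287/50000 rad
Load 2 — uniform load w=14 kN/m over full span:
  θ_2 = -wx(L-x)(L-2x)/(12EI) = -14·6·(8-6)·(8-2·6)/(12·5000) = 7/625 rad
Load 3 — applied couple M₀=10 kN·m at a=16/5 m (b=L-a=24/5):
  θ_3 = (R_Ax²/2 - M_Ax - M₀(x-a))/EI  [x>a] with R_A=9/5, M_A=6/5 = ((9/5)·6²/2 - (6/5)·6 - 10·(6-(16/5)))/5000 = -7/12500 rad
Load 4 — applied couple M₀=11 kN·m at a=16/3 m (b=L-a=8/3):
  θ_4 = (R_Ax²/2 - M_Ax - M₀(x-a))/EI  [x>a] with R_A=11/6, M_A=11/3 = ((11/6)·6²/2 - (11/3)·6 - 11·(6-(16/3)))/5000 = 11/15000 rad
Superposition: θ = Σ θ_i = 2567/150000 rad ≈ 0.017113 rad

θ(6) = 2567/150000 rad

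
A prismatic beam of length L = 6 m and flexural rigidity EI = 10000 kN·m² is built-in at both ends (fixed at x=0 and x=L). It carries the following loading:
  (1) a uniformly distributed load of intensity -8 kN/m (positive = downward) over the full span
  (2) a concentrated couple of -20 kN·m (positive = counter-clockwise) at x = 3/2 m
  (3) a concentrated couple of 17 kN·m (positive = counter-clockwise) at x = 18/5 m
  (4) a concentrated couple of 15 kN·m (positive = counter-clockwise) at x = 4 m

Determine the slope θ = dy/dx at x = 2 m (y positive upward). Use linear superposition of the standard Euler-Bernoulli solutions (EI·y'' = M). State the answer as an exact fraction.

Load 1 — uniform load w=-8 kN/m over full span:
  θ_1 = -wx(L-x)(L-2x)/(12EI) = -(-8)·2·(6-2)·(6-2·2)/(12·10000) = 2/1875 rad
Load 2 — applied couple M₀=-20 kN·m at a=3/2 m (b=L-a=9/2):
  θ_2 = (R_Ax²/2 - M_Ax - M₀(x-a))/EI  [x>a] with R_A=-15/4, M_A=15/4 = ((-15/4)·2²/2 - (15/4)·2 - (-20)·(2-(3/2)))/10000 = -1/2000 rad
Load 3 — applied couple M₀=17 kN·m at a=18/5 m (b=L-a=12/5):
  θ_3 = (R_Ax²/2 - M_Ax)/EI  [x≤a] with R_A=102/25, M_A=136/25 = ((102/25)·2²/2 - (136/25)·2)/10000 = -17/62500 rad
Load 4 — applied couple M₀=15 kN·m at a=4 m (b=L-a=2):
  θ_4 = (R_Ax²/2 - M_Ax)/EI  [x≤a] with R_A=10/3, M_A=5 = ((10/3)·2²/2 - 5·2)/10000 = -1/3000 rad
Superposition: θ = Σ θ_i = -29/750000 rad ≈ -0.000039 rad

θ(2) = -29/750000 rad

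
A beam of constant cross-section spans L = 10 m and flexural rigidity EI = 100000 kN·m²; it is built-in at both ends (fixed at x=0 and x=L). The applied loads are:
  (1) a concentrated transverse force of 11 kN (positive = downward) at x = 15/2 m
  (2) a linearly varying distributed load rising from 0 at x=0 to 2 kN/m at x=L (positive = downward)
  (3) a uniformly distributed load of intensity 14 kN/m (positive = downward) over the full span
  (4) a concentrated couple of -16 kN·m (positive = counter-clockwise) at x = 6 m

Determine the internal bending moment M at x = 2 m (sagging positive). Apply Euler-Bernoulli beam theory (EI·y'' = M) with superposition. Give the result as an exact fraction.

M(2) = -27227/4000 kN·m

Load 1 — point force P=11 kN at a=15/2 m (b=L-a=5/2):
  M_1 = Pb²(3a+b)x/L³ - Pab²/L²  [x≤a] = 11·(5/2)²·(3·(15/2)+(5/2))·2/10³ - 11·(15/2)·(5/2)²/10² = -55/32 kN·m
Load 2 — triangular load w₀=2 kN/m (0→w₀ over full span):
  M_2 = 3w₀Lx/20 - w₀L²/30 - w₀x³/(6L) = 3·2·10·2/20 - 2·10²/30 - 2·2³/(6·10) = -14/15 kN·m
Load 3 — uniform load w=14 kN/m over full span:
  M_3 = wLx/2 - wL²/12 - wx²/2 = 14·10·2/2 - 14·10²/12 - 14·2²/2 = -14/3 kN·m
Load 4 — applied couple M₀=-16 kN·m at a=6 m (b=L-a=4):
  M_4 = R_Ax - M_A  [x≤a] with R_A=-288/125, M_A=-128/25 = (-288/125)·2 - (-128/25) = 64/125 kN·m
Superposition: M = Σ M_i = -27227/4000 kN·m ≈ -6.806750 kN·m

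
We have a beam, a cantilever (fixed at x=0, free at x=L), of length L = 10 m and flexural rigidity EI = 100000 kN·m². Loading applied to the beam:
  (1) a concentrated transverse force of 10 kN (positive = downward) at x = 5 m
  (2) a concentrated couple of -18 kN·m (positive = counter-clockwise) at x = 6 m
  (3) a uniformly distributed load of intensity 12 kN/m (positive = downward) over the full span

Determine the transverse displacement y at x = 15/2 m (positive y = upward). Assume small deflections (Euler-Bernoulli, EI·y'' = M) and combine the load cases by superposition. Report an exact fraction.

y(15/2) = -1078531/9600000 m

Load 1 — point force P=10 kN at a=5 m (b=L-a=5):
  y_1 = -Pa²(3x-a)/(6EI)  [x>a] = -10·5²·(3·(15/2)-5)/(6·100000) = -7/960 m
Load 2 — applied couple M₀=-18 kN·m at a=6 m (b=L-a=4):
  y_2 = M₀a(2x-a)/(2EI)  [x>a] = (-18)·6·(2·(15/2)-6)/(2·100000) = -243/50000 m
Load 3 — uniform load w=12 kN/m over full span:
  y_3 = -wx²(x²-4Lx+6L²)/(24EI) = -12·(15/2)²·((15/2)²-4·10·(15/2)+6·10²)/(24·100000) = -513/5120 m
Superposition: y = Σ y_i = -1078531/9600000 m ≈ -0.112347 m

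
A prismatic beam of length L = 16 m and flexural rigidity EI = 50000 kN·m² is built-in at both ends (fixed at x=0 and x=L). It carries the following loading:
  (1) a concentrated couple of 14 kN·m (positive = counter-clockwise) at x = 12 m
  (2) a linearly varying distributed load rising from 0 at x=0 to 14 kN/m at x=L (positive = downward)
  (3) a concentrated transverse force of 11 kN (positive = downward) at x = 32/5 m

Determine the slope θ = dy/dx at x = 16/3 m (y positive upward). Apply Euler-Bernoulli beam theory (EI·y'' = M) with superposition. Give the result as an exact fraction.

Load 1 — applied couple M₀=14 kN·m at a=12 m (b=L-a=4):
  θ_1 = (R_Ax²/2 - M_Ax)/EI  [x≤a] with R_A=63/64, M_A=35/8 = ((63/64)·(16/3)²/2 - (35/8)·(16/3))/50000 = -7/37500 rad
Load 2 — triangular load w₀=14 kN/m (0→w₀ over full span):
  θ_2 = -w₀(2x(L-x)(L-2x)(x+2L)+x²(L-x)²)/(120LEI) = -14·(2·(16/3)·(16-(16/3))·(16-2·(16/3))·((16/3)+2·16)+(16/3)²·(16-(16/3))²)/(120·16·50000) = -14336/3796875 rad
Load 3 — point force P=11 kN at a=32/5 m (b=L-a=48/5):
  θ_3 = -Pb²x(2aL-(3a+b)x)/(2L³EI)  [x≤a] = -11·(48/5)²·(16/3)·(2·(32/5)·16-(3·(32/5)+(48/5))·(16/3))/(2·16³·50000) = -264/390625 rad
Superposition: θ = Σ θ_i = -1761083/379687500 rad ≈ -0.004638 rad

θ(16/3) = -1761083/379687500 rad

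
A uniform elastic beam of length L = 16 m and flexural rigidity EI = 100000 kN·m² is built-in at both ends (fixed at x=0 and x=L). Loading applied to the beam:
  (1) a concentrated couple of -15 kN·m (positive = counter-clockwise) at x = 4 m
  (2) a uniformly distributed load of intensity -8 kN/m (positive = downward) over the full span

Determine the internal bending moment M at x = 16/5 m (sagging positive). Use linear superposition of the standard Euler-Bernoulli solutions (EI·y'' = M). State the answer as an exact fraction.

M(16/5) = 767/1200 kN·m

Load 1 — applied couple M₀=-15 kN·m at a=4 m (b=L-a=12):
  M_1 = R_Ax - M_A  [x≤a] with R_A=-135/128, M_A=45/16 = (-135/128)·(16/5) - (45/16) = -99/16 kN·m
Load 2 — uniform load w=-8 kN/m over full span:
  M_2 = wLx/2 - wL²/12 - wx²/2 = (-8)·16·(16/5)/2 - (-8)·16²/12 - (-8)·(16/5)²/2 = 512/75 kN·m
Superposition: M = Σ M_i = 767/1200 kN·m ≈ 0.639167 kN·m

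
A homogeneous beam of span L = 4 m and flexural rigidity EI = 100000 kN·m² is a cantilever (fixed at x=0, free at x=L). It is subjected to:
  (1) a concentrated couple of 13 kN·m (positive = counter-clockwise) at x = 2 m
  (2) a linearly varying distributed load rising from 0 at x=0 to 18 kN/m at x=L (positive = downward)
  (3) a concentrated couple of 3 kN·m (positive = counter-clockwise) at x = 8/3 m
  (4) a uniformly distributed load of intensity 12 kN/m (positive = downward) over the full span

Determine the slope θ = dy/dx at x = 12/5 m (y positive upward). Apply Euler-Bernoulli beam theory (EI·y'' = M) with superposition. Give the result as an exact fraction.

Load 1 — applied couple M₀=13 kN·m at a=2 m (b=L-a=2):
  θ_1 = M₀a/EI  [x>a] = 13·2/100000 = 13/50000 rad
Load 2 — triangular load w₀=18 kN/m (0→w₀ over full span):
  θ_2 = (w₀Lx²/4-w₀L²x/3-w₀x⁴/(24L))/EI = (18·4·(12/5)²/4-18·4²·(12/5)/3-18·(12/5)⁴/(24·4))/100000 = -5193/3906250 rad
Load 3 — applied couple M₀=3 kN·m at a=8/3 m (b=L-a=4/3):
  θ_3 = M₀x/EI  [x≤a] = 3·(12/5)/100000 = 9/125000 rad
Load 4 — uniform load w=12 kN/m over full span:
  θ_4 = -wx(x²-3Lx+3L²)/(6EI) = -12·(12/5)·((12/5)²-3·4·(12/5)+3·4²)/(6·100000) = -468/390625 rad
Superposition: θ = Σ θ_i = -68609/31250000 rad ≈ -0.002195 rad

θ(12/5) = -68609/31250000 rad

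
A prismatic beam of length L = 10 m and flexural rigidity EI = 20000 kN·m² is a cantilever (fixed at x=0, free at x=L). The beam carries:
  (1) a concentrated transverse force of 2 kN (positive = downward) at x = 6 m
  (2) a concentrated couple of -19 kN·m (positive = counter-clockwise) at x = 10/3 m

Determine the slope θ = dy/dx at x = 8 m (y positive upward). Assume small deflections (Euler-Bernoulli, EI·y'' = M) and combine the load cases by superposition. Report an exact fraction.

Load 1 — point force P=2 kN at a=6 m (b=L-a=4):
  θ_1 = -Pa²/(2EI)  [x>a] = -2·6²/(2·20000) = -9/5000 rad
Load 2 — applied couple M₀=-19 kN·m at a=10/3 m (b=L-a=20/3):
  θ_2 = M₀a/EI  [x>a] = (-19)·(10/3)/20000 = -19/6000 rad
Superposition: θ = Σ θ_i = -149/30000 rad ≈ -0.004967 rad

θ(8) = -149/30000 rad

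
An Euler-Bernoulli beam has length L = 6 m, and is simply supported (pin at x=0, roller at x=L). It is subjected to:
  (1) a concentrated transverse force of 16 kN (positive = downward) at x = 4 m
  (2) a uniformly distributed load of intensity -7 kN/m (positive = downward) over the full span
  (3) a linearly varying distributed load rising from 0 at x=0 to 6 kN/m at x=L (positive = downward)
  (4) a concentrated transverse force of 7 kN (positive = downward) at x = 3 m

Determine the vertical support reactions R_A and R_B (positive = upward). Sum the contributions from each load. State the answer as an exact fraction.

R_A = -37/6 kN, R_B = 31/6 kN

Load 1 — point force P=16 kN at a=4 m (b=L-a=2):
  R_A = Pb/L = 16·2/6 = 16/3 kN
  R_B = Pa/L = 16·4/6 = 32/3 kN
Load 2 — uniform load w=-7 kN/m over full span:
  R_A = wL/2 = (-7)·6/2 = -21 kN
  R_B = wL/2 = (-7)·6/2 = -21 kN
Load 3 — triangular load w₀=6 kN/m (0→w₀ over full span):
  R_A = w₀L/6 = 6·6/6 = 6 kN
  R_B = w₀L/3 = 6·6/3 = 12 kN
Load 4 — point force P=7 kN at a=3 m (b=L-a=3):
  R_A = Pb/L = 7·3/6 = 7/2 kN
  R_B = Pa/L = 7·3/6 = 7/2 kN
Superposition: R_A = -37/6 kN, R_B = 31/6 kN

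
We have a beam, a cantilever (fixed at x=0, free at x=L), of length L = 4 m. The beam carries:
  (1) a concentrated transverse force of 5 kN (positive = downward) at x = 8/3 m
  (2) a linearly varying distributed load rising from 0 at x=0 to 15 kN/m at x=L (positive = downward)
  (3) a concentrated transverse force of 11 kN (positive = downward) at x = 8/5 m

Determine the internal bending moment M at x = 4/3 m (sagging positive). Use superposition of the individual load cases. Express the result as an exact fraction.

M(4/3) = -6896/135 kN·m

Load 1 — point force P=5 kN at a=8/3 m (b=L-a=4/3):
  M_1 = -P(a-x)  [x≤a] = -5·((8/3)-(4/3)) = -20/3 kN·m
Load 2 — triangular load w₀=15 kN/m (0→w₀ over full span):
  M_2 = w₀Lx/2 - w₀L²/3 - w₀x³/(6L) = 15·4·(4/3)/2 - 15·4²/3 - 15·(4/3)³/(6·4) = -1120/27 kN·m
Load 3 — point force P=11 kN at a=8/5 m (b=L-a=12/5):
  M_3 = -P(a-x)  [x≤a] = -11·((8/5)-(4/3)) = -44/15 kN·m
Superposition: M = Σ M_i = -6896/135 kN·m ≈ -51.081481 kN·m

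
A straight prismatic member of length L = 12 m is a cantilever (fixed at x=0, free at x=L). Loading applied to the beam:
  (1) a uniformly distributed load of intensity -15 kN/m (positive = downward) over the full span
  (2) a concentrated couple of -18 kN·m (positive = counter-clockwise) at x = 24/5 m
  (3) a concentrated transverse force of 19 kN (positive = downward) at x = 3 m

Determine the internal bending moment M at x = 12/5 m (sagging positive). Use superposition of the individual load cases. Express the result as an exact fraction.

Load 1 — uniform load w=-15 kN/m over full span:
  M_1 = -w(L-x)²/2 = -(-15)·(12-(12/5))²/2 = 3456/5 kN·m
Load 2 — applied couple M₀=-18 kN·m at a=24/5 m (b=L-a=36/5):
  M_2 = M₀  [x≤a] = (-18) = -18 kN·m
Load 3 — point force P=19 kN at a=3 m (b=L-a=9):
  M_3 = -P(a-x)  [x≤a] = -19·(3-(12/5)) = -57/5 kN·m
Superposition: M = Σ M_i = 3309/5 kN·m ≈ 661.800000 kN·m

M(12/5) = 3309/5 kN·m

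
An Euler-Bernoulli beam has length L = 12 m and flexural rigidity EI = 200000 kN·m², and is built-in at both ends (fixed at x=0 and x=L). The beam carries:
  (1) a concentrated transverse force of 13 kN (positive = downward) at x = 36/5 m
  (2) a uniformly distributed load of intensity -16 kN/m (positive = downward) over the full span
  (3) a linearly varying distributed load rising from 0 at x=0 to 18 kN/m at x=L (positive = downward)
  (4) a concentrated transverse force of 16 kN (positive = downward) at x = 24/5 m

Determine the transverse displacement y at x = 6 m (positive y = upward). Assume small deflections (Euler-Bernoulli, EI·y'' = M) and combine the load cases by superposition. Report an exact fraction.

y(6) = 9009/12500000 m

Load 1 — point force P=13 kN at a=36/5 m (b=L-a=24/5):
  y_1 = -Pb²x²(3aL-(3a+b)x)/(6L³EI)  [x≤a] = -13·(24/5)²·6²·(3·(36/5)·12-(3·(36/5)+(24/5))·6)/(6·12³·200000) = -819/1562500 m
Load 2 — uniform load w=-16 kN/m over full span:
  y_2 = -wx²(L-x)²/(24EI) = -(-16)·6²·(12-6)²/(24·200000) = 27/6250 m
Load 3 — triangular load w₀=18 kN/m (0→w₀ over full span):
  y_3 = -w₀x²(L-x)²(x+2L)/(120LEI) = -18·6²·(12-6)²·(6+2·12)/(120·12·200000) = -243/100000 m
Load 4 — point force P=16 kN at a=24/5 m (b=L-a=36/5):
  y_4 = -Pa²(L-x)²(3bL-(3b+a)(L-x))/(6L³EI)  [x>a] = -16·(24/5)²·(12-6)²·(3·(36/5)·12-(3·(36/5)+(24/5))·(12-6))/(6·12³·200000) = -252/390625 m
Superposition: y = Σ y_i = 9009/12500000 m ≈ 0.000721 m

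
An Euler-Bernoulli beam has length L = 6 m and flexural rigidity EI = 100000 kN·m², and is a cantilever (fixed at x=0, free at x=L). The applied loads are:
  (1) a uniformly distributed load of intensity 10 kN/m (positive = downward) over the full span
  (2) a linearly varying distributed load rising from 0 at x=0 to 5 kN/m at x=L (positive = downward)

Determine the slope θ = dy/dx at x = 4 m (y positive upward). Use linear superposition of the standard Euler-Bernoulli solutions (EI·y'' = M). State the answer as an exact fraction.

θ(4) = -107/22500 rad

Load 1 — uniform load w=10 kN/m over full span:
  θ_1 = -wx(x²-3Lx+3L²)/(6EI) = -10·4·(4²-3·6·4+3·6²)/(6·100000) = -13/3750 rad
Load 2 — triangular load w₀=5 kN/m (0→w₀ over full span):
  θ_2 = (w₀Lx²/4-w₀L²x/3-w₀x⁴/(24L))/EI = (5·6·4²/4-5·6²·4/3-5·4⁴/(24·6))/100000 = -29/22500 rad
Superposition: θ = Σ θ_i = -107/22500 rad ≈ -0.004756 rad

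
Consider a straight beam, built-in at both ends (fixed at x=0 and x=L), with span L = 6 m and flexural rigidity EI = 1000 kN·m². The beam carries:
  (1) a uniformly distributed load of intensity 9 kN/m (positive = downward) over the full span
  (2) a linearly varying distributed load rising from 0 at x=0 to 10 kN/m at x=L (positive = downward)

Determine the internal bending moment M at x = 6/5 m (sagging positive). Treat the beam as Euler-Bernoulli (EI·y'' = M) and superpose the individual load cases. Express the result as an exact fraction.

M(6/5) = -69/25 kN·m

Load 1 — uniform load w=9 kN/m over full span:
  M_1 = wLx/2 - wL²/12 - wx²/2 = 9·6·(6/5)/2 - 9·6²/12 - 9·(6/5)²/2 = -27/25 kN·m
Load 2 — triangular load w₀=10 kN/m (0→w₀ over full span):
  M_2 = 3w₀Lx/20 - w₀L²/30 - w₀x³/(6L) = 3·10·6·(6/5)/20 - 10·6²/30 - 10·(6/5)³/(6·6) = -42/25 kN·m
Superposition: M = Σ M_i = -69/25 kN·m ≈ -2.760000 kN·m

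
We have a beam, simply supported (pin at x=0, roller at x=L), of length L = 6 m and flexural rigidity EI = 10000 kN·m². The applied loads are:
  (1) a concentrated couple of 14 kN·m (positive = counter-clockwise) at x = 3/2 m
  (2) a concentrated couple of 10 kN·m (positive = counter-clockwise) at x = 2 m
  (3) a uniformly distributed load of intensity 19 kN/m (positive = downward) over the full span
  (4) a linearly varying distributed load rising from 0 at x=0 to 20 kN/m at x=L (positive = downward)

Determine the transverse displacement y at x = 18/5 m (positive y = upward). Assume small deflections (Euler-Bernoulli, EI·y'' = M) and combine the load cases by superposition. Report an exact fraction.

y(18/5) = -2718311/62500000 m

Load 1 — applied couple M₀=14 kN·m at a=3/2 m (b=L-a=9/2):
  y_1 = (M₀x³/(6L)-M₀(x-a)²/2+C₁x)/EI  [x>a] with C₁=M₀(3b²-L²)/(6L)=77/8 = (14·(18/5)³/(6·6)-14·((18/5)-(3/2))²/2+(77/8)·(18/5))/10000 = 5481/2500000 m
Load 2 — applied couple M₀=10 kN·m at a=2 m (b=L-a=4):
  y_2 = (M₀x³/(6L)-M₀(x-a)²/2+C₁x)/EI  [x>a] with C₁=M₀(3b²-L²)/(6L)=10/3 = (10·(18/5)³/(6·6)-10·((18/5)-2)²/2+(10/3)·(18/5))/10000 = 19/15625 m
Load 3 — uniform load w=19 kN/m over full span:
  y_3 = -wx(L³-2Lx²+x³)/(24EI) = -19·(18/5)·(6³-2·6·(18/5)²+(18/5)³)/(24·10000) = -47709/1562500 m
Load 4 — triangular load w₀=20 kN/m (0→w₀ over full span):
  y_4 = -w₀x(7L⁴-10L²x²+3x⁴)/(360LEI) = -20·(18/5)·(7·6⁴-10·6²·(18/5)²+3·(18/5)⁴)/(360·6·10000) = -31968/1953125 m
Superposition: y = Σ y_i = -2718311/62500000 m ≈ -0.043493 m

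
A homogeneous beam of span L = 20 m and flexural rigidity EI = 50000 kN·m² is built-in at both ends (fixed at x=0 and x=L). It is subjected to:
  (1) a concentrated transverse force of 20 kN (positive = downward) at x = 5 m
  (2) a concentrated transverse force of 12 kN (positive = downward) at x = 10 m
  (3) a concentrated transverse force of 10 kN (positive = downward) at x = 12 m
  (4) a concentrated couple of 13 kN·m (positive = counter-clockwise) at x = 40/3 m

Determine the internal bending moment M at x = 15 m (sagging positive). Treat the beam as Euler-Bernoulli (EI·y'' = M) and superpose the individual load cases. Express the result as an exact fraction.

M(15) = -463/120 kN·m

Load 1 — point force P=20 kN at a=5 m (b=L-a=15):
  M_1 = Pa²(a+3b)(L-x)/L³ - Pa²b/L²  [x>a] = 20·5²·(5+3·15)·(20-15)/20³ - 20·5²·15/20² = -25/8 kN·m
Load 2 — point force P=12 kN at a=10 m (b=L-a=10):
  M_2 = Pa²(a+3b)(L-x)/L³ - Pa²b/L²  [x>a] = 12·10²·(10+3·10)·(20-15)/20³ - 12·10²·10/20² = 0 kN·m
Load 3 — point force P=10 kN at a=12 m (b=L-a=8):
  M_3 = Pa²(a+3b)(L-x)/L³ - Pa²b/L²  [x>a] = 10·12²·(12+3·8)·(20-15)/20³ - 10·12²·8/20² = 18/5 kN·m
Load 4 — applied couple M₀=13 kN·m at a=40/3 m (b=L-a=20/3):
  M_4 = R_Ax - M_A - M₀  [x>a] with R_A=13/15, M_A=13/3 = (13/15)·15 - (13/3) - 13 = -13/3 kN·m
Superposition: M = Σ M_i = -463/120 kN·m ≈ -3.858333 kN·m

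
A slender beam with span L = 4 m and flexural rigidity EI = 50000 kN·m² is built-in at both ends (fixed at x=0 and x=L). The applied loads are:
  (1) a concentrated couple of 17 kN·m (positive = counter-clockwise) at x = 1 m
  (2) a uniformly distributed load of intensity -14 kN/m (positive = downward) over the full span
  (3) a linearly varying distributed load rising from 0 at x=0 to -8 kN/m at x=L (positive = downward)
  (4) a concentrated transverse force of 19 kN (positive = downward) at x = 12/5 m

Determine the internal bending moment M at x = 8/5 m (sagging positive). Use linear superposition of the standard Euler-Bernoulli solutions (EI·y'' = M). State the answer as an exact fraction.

Load 1 — applied couple M₀=17 kN·m at a=1 m (b=L-a=3):
  M_1 = R_Ax - M_A - M₀  [x>a] with R_A=153/32, M_A=-51/16 = (153/32)·(8/5) - (-51/16) - 17 = -493/80 kN·m
Load 2 — uniform load w=-14 kN/m over full span:
  M_2 = wLx/2 - wL²/12 - wx²/2 = (-14)·4·(8/5)/2 - (-14)·4²/12 - (-14)·(8/5)²/2 = -616/75 kN·m
Load 3 — triangular load w₀=-8 kN/m (0→w₀ over full span):
  M_3 = 3w₀Lx/20 - w₀L²/30 - w₀x³/(6L) = 3·(-8)·4·(8/5)/20 - (-8)·4²/30 - (-8)·(8/5)³/(6·4) = -256/125 kN·m
Load 4 — point force P=19 kN at a=12/5 m (b=L-a=8/5):
  M_4 = Pb²(3a+b)x/L³ - Pab²/L²  [x≤a] = 19·(8/5)²·(3·(12/5)+(8/5))·(8/5)/4³ - 19·(12/5)·(8/5)²/4² = 2128/625 kN·m
Superposition: M = Σ M_i = -390571/30000 kN·m ≈ -13.019033 kN·m

M(8/5) = -390571/30000 kN·m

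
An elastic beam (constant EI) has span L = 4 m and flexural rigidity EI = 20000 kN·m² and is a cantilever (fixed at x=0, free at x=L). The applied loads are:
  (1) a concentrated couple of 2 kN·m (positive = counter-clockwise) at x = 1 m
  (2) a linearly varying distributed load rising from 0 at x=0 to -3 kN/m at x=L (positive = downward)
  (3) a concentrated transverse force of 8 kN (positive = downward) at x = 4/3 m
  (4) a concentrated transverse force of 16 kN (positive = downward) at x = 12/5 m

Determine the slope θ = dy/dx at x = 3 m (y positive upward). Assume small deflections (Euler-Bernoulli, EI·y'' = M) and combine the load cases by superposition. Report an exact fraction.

θ(3) = -199151/144000000 rad

Load 1 — applied couple M₀=2 kN·m at a=1 m (b=L-a=3):
  θ_1 = M₀a/EI  [x>a] = 2·1/20000 = 1/10000 rad
Load 2 — triangular load w₀=-3 kN/m (0→w₀ over full span):
  θ_2 = (w₀Lx²/4-w₀L²x/3-w₀x⁴/(24L))/EI = ((-3)·4·3²/4-(-3)·4²·3/3-(-3)·3⁴/(24·4))/20000 = 753/640000 rad
Load 3 — point force P=8 kN at a=4/3 m (b=L-a=8/3):
  θ_3 = -Pa²/(2EI)  [x>a] = -8·(4/3)²/(2·20000) = -2/5625 rad
Load 4 — point force P=16 kN at a=12/5 m (b=L-a=8/5):
  θ_4 = -Pa²/(2EI)  [x>a] = -16·(12/5)²/(2·20000) = -36/15625 rad
Superposition: θ = Σ θ_i = -199151/144000000 rad ≈ -0.001383 rad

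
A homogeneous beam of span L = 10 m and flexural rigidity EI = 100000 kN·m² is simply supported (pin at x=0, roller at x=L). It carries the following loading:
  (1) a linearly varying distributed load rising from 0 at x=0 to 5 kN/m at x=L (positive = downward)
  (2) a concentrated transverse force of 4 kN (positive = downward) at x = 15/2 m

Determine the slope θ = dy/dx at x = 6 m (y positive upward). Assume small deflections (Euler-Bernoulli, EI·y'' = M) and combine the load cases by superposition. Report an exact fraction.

θ(6) = 2027/7200000 rad

Load 1 — triangular load w₀=5 kN/m (0→w₀ over full span):
  θ_1 = -w₀(7L⁴-30L²x²+15x⁴)/(360LEI) = -5·(7·10⁴-30·10²·6²+15·6⁴)/(360·10·100000) = 29/112500 rad
Load 2 — point force P=4 kN at a=15/2 m (b=L-a=5/2):
  θ_2 = -Pb(L²-b²-3x²)/(6LEI)  [x≤a] = -4·(5/2)·(10²-(5/2)²-3·6²)/(6·10·100000) = 19/800000 rad
Superposition: θ = Σ θ_i = 2027/7200000 rad ≈ 0.000282 rad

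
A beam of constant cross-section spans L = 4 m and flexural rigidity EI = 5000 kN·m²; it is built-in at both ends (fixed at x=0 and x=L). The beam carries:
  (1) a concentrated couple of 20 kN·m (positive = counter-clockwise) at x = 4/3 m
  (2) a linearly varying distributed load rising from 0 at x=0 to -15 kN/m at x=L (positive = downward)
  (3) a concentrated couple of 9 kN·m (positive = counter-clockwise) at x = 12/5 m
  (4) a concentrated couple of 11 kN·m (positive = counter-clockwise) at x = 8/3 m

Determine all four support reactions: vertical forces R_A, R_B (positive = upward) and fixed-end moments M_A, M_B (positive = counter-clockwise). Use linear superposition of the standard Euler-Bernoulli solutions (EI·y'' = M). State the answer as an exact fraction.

R_A = 343/75 kN, M_A = -109/75 kN·m, R_B = -2593/75 kN, M_B = 1481/75 kN·m

Load 1 — applied couple M₀=20 kN·m at a=4/3 m (b=L-a=8/3):
  R_A = 6M₀ab/L³ = 6·20·(4/3)·(8/3)/4³ = 20/3 kN
  M_A = M₀b(2a-b)/L² = 20·(8/3)·(2·(4/3)-(8/3))/4² = 0 kN·m
  R_B = -6M₀ab/L³ = -6·20·(4/3)·(8/3)/4³ = -20/3 kN
  M_B = M₀a(2b-a)/L² = 20·(4/3)·(2·(8/3)-(4/3))/4² = 20/3 kN·m
Load 2 — triangular load w₀=-15 kN/m (0→w₀ over full span):
  R_A = 3w₀L/20 = 3·(-15)·4/20 = -9 kN
  M_A = w₀L²/30 = (-15)·4²/30 = -8 kN·m
  R_B = 7w₀L/20 = 7·(-15)·4/20 = -21 kN
  M_B = -w₀L²/20 = -(-15)·4²/20 = 12 kN·m
Load 3 — applied couple M₀=9 kN·m at a=12/5 m (b=L-a=8/5):
  R_A = 6M₀ab/L³ = 6·9·(12/5)·(8/5)/4³ = 81/25 kN
  M_A = M₀b(2a-b)/L² = 9·(8/5)·(2·(12/5)-(8/5))/4² = 72/25 kN·m
  R_B = -6M₀ab/L³ = -6·9·(12/5)·(8/5)/4³ = -81/25 kN
  M_B = M₀a(2b-a)/L² = 9·(12/5)·(2·(8/5)-(12/5))/4² = 27/25 kN·m
Load 4 — applied couple M₀=11 kN·m at a=8/3 m (b=L-a=4/3):
  R_A = 6M₀ab/L³ = 6·11·(8/3)·(4/3)/4³ = 11/3 kN
  M_A = M₀b(2a-b)/L² = 11·(4/3)·(2·(8/3)-(4/3))/4² = 11/3 kN·m
  R_B = -6M₀ab/L³ = -6·11·(8/3)·(4/3)/4³ = -11/3 kN
  M_B = M₀a(2b-a)/L² = 11·(8/3)·(2·(4/3)-(8/3))/4² = 0 kN·m
Superposition: R_A = 343/75 kN, M_A = -109/75 kN·m, R_B = -2593/75 kN, M_B = 1481/75 kN·m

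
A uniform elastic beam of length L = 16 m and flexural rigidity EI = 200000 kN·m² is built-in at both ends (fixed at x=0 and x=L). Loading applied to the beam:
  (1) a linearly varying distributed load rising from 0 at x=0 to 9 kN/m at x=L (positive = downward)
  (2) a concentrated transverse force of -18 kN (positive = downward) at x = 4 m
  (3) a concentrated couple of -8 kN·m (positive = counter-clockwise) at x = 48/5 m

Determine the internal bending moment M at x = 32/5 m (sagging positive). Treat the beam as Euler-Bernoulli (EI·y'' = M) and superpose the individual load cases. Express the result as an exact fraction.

M(32/5) = 5329/250 kN·m

Load 1 — triangular load w₀=9 kN/m (0→w₀ over full span):
  M_1 = 3w₀Lx/20 - w₀L²/30 - w₀x³/(6L) = 3·9·16·(32/5)/20 - 9·16²/30 - 9·(32/5)³/(6·16) = 4608/125 kN·m
Load 2 — point force P=-18 kN at a=4 m (b=L-a=12):
  M_2 = Pa²(a+3b)(L-x)/L³ - Pa²b/L²  [x>a] = (-18)·4²·(4+3·12)·(16-(32/5))/16³ - (-18)·4²·12/16² = -27/2 kN·m
Load 3 — applied couple M₀=-8 kN·m at a=48/5 m (b=L-a=32/5):
  M_3 = R_Ax - M_A  [x≤a] with R_A=-18/25, M_A=-64/25 = (-18/25)·(32/5) - (-64/25) = -256/125 kN·m
Superposition: M = Σ M_i = 5329/250 kN·m ≈ 21.316000 kN·m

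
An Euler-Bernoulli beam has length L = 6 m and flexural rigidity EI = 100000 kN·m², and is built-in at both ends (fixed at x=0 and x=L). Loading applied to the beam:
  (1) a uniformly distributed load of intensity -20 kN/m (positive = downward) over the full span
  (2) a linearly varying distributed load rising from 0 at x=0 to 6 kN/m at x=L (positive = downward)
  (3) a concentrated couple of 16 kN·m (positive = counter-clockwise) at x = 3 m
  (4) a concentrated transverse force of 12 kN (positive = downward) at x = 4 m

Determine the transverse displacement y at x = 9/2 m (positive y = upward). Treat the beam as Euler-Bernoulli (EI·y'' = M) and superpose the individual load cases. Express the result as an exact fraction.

y(9/2) = 34501/128000000 m

Load 1 — uniform load w=-20 kN/m over full span:
  y_1 = -wx²(L-x)²/(24EI) = -(-20)·(9/2)²·(6-(9/2))²/(24·100000) = 243/640000 m
Load 2 — triangular load w₀=6 kN/m (0→w₀ over full span):
  y_2 = -w₀x²(L-x)²(x+2L)/(120LEI) = -6·(9/2)²·(6-(9/2))²·((9/2)+2·6)/(120·6·100000) = -8019/128000000 m
Load 3 — applied couple M₀=16 kN·m at a=3 m (b=L-a=3):
  y_3 = (R_Ax³/6 - M_Ax²/2 - M₀(x-a)²/2)/EI  [x>a] with R_A=4, M_A=4 = (4·(9/2)³/6 - 4·(9/2)²/2 - 16·((9/2)-3)²/2)/100000 = 9/400000 m
Load 4 — point force P=12 kN at a=4 m (b=L-a=2):
  y_4 = -Pa²(L-x)²(3bL-(3b+a)(L-x))/(6L³EI)  [x>a] = -12·4²·(6-(9/2))²·(3·2·6-(3·2+4)·(6-(9/2)))/(6·6³·100000) = -7/100000 m
Superposition: y = Σ y_i = 34501/128000000 m ≈ 0.000270 m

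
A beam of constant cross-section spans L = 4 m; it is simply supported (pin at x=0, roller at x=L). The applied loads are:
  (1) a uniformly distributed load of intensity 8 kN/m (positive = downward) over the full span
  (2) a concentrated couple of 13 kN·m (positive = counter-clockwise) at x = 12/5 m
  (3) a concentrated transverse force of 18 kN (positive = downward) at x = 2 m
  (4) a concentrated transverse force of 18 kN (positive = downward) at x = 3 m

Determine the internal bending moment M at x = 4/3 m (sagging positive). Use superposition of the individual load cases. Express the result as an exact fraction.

M(4/3) = 329/9 kN·m

Load 1 — uniform load w=8 kN/m over full span:
  M_1 = wx(L-x)/2 = 8·(4/3)·(4-(4/3))/2 = 128/9 kN·m
Load 2 — applied couple M₀=13 kN·m at a=12/5 m (b=L-a=8/5):
  M_2 = M₀x/L  [x≤a] = 13·(4/3)/4 = 13/3 kN·m
Load 3 — point force P=18 kN at a=2 m (b=L-a=2):
  M_3 = Pbx/L  [x≤a] = 18·2·(4/3)/4 = 12 kN·m
Load 4 — point force P=18 kN at a=3 m (b=L-a=1):
  M_4 = Pbx/L  [x≤a] = 18·1·(4/3)/4 = 6 kN·m
Superposition: M = Σ M_i = 329/9 kN·m ≈ 36.555556 kN·m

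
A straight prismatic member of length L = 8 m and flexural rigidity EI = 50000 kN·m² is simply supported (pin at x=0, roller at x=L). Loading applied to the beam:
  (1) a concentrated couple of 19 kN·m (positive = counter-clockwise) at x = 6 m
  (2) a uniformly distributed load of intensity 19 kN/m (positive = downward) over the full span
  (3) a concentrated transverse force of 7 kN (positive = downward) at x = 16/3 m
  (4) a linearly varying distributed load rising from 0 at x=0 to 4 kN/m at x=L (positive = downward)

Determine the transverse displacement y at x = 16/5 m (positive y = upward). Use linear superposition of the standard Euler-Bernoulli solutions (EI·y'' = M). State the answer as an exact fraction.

y(16/5) = -371988593/15820312500 m

Load 1 — applied couple M₀=19 kN·m at a=6 m (b=L-a=2):
  y_1 = (M₀x³/(6L)+C₁x)/EI  [x≤a] with C₁=M₀(3b²-L²)/(6L)=-247/12 = (19·(16/5)³/(6·8)+(-247/12)·(16/5))/50000 = -1653/1562500 m
Load 2 — uniform load w=19 kN/m over full span:
  y_2 = -wx(L³-2Lx²+x³)/(24EI) = -19·(16/5)·(8³-2·8·(16/5)²+(16/5)³)/(24·50000) = -37696/1953125 m
Load 3 — point force P=7 kN at a=16/3 m (b=L-a=8/3):
  y_3 = -Pbx(L²-b²-x²)/(6LEI)  [x≤a] = -7·(8/3)·(16/5)·(8²-(8/3)²-(16/5)²)/(6·8·50000) = -36736/31640625 m
Load 4 — triangular load w₀=4 kN/m (0→w₀ over full span):
  y_4 = -w₀x(7L⁴-10L²x²+3x⁴)/(360LEI) = -4·(16/5)·(7·8⁴-10·8²·(16/5)²+3·(16/5)⁴)/(360·8·50000) = -292096/146484375 m
Superposition: y = Σ y_i = -371988593/15820312500 m ≈ -0.023513 m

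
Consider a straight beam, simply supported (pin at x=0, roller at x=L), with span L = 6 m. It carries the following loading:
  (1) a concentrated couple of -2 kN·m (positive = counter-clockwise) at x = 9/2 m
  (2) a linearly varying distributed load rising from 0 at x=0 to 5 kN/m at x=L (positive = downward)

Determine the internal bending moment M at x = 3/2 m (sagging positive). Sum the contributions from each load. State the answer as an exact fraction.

Load 1 — applied couple M₀=-2 kN·m at a=9/2 m (b=L-a=3/2):
  M_1 = M₀x/L  [x≤a] = (-2)·(3/2)/6 = -1/2 kN·m
Load 2 — triangular load w₀=5 kN/m (0→w₀ over full span):
  M_2 = w₀Lx/6 - w₀x³/(6L) = 5·6·(3/2)/6 - 5·(3/2)³/(6·6) = 225/32 kN·m
Superposition: M = Σ M_i = 209/32 kN·m ≈ 6.531250 kN·m

M(3/2) = 209/32 kN·m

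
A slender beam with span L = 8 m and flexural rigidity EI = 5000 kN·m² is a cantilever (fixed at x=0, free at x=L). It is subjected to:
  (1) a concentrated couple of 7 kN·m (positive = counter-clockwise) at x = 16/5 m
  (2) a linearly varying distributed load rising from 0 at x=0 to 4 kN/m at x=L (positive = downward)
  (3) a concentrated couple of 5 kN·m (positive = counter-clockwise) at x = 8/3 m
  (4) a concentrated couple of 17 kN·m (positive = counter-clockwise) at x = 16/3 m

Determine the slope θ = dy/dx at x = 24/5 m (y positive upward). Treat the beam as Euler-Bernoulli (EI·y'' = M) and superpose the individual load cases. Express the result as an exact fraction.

θ(24/5) = -27892/1171875 rad

Load 1 — applied couple M₀=7 kN·m at a=16/5 m (b=L-a=24/5):
  θ_1 = M₀a/EI  [x>a] = 7·(16/5)/5000 = 14/3125 rad
Load 2 — triangular load w₀=4 kN/m (0→w₀ over full span):
  θ_2 = (w₀Lx²/4-w₀L²x/3-w₀x⁴/(24L))/EI = (4·8·(24/5)²/4-4·8²·(24/5)/3-4·(24/5)⁴/(24·8))/5000 = -18464/390625 rad
Load 3 — applied couple M₀=5 kN·m at a=8/3 m (b=L-a=16/3):
  θ_3 = M₀a/EI  [x>a] = 5·(8/3)/5000 = 1/375 rad
Load 4 — applied couple M₀=17 kN·m at a=16/3 m (b=L-a=8/3):
  θ_4 = M₀x/EI  [x≤a] = 17·(24/5)/5000 = 51/3125 rad
Superposition: θ = Σ θ_i = -27892/1171875 rad ≈ -0.023801 rad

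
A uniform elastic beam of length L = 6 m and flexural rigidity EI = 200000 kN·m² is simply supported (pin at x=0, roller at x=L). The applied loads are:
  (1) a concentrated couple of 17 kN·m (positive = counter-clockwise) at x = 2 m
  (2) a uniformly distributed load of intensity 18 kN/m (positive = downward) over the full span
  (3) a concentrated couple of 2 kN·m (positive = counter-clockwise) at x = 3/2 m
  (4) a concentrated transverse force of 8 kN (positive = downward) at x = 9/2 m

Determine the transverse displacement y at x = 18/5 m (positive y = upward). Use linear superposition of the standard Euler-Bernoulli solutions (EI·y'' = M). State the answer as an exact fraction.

Load 1 — applied couple M₀=17 kN·m at a=2 m (b=L-a=4):
  y_1 = (M₀x³/(6L)-M₀(x-a)²/2+C₁x)/EI  [x>a] with C₁=M₀(3b²-L²)/(6L)=17/3 = (17·(18/5)³/(6·6)-17·((18/5)-2)²/2+(17/3)·(18/5))/200000 = 323/3125000 m
Load 2 — uniform load w=18 kN/m over full span:
  y_2 = -wx(L³-2Lx²+x³)/(24EI) = -18·(18/5)·(6³-2·6·(18/5)²+(18/5)³)/(24·200000) = -22599/15625000 m
Load 3 — applied couple M₀=2 kN·m at a=3/2 m (b=L-a=9/2):
  y_3 = (M₀x³/(6L)-M₀(x-a)²/2+C₁x)/EI  [x>a] with C₁=M₀(3b²-L²)/(6L)=11/8 = (2·(18/5)³/(6·6)-2·((18/5)-(3/2))²/2+(11/8)·(18/5))/200000 = 783/50000000 m
Load 4 — point force P=8 kN at a=9/2 m (b=L-a=3/2):
  y_4 = -Pbx(L²-b²-x²)/(6LEI)  [x≤a] = -8·(3/2)·(18/5)·(6²-(3/2)²-(18/5)²)/(6·6·200000) = -6237/50000000 m
Superposition: y = Σ y_i = -181507/125000000 m ≈ -0.001452 m

y(18/5) = -181507/125000000 m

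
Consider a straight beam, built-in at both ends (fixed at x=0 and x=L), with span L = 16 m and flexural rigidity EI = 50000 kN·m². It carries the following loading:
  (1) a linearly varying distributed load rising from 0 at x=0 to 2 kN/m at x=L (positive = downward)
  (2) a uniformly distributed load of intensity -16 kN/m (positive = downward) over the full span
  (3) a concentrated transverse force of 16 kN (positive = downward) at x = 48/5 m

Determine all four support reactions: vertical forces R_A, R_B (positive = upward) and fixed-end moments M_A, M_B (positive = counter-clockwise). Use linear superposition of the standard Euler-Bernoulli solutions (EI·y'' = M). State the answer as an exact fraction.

Load 1 — triangular load w₀=2 kN/m (0→w₀ over full span):
  R_A = 3w₀L/20 = 3·2·16/20 = 24/5 kN
  M_A = w₀L²/30 = 2·16²/30 = 256/15 kN·m
  R_B = 7w₀L/20 = 7·2·16/20 = 56/5 kN
  M_B = -w₀L²/20 = -2·16²/20 = -128/5 kN·m
Load 2 — uniform load w=-16 kN/m over full span:
  R_A = wL/2 = (-16)·16/2 = -128 kN
  M_A = wL²/12 = (-16)·16²/12 = -1024/3 kN·m
  R_B = wL/2 = (-16)·16/2 = -128 kN
  M_B = -wL²/12 = -(-16)·16²/12 = 1024/3 kN·m
Load 3 — point force P=16 kN at a=48/5 m (b=L-a=32/5):
  R_A = Pb²(3a+b)/L³ = 16·(32/5)²·(3·(48/5)+(32/5))/16³ = 704/125 kN
  M_A = Pab²/L² = 16·(48/5)·(32/5)²/16² = 3072/125 kN·m
  R_B = Pa²(a+3b)/L³ = 16·(48/5)²·((48/5)+3·(32/5))/16³ = 1296/125 kN
  M_B = -Pa²b/L² = -16·(48/5)²·(32/5)/16² = -4608/125 kN·m
Superposition: R_A = -14696/125 kN, M_A = -112384/375 kN·m, R_B = -13304/125 kN, M_B = 104576/375 kN·m

R_A = -14696/125 kN, M_A = -112384/375 kN·m, R_B = -13304/125 kN, M_B = 104576/375 kN·m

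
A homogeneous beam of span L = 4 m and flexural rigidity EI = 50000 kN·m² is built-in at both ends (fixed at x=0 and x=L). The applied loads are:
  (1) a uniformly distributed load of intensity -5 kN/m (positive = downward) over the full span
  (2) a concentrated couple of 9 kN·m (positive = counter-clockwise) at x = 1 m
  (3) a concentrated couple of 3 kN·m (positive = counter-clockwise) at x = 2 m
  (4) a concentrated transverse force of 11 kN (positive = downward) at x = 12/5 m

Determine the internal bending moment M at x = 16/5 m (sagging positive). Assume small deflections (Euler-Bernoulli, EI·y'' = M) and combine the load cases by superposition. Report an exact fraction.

M(16/5) = 8117/30000 kN·m

Load 1 — uniform load w=-5 kN/m over full span:
  M_1 = wLx/2 - wL²/12 - wx²/2 = (-5)·4·(16/5)/2 - (-5)·4²/12 - (-5)·(16/5)²/2 = 4/15 kN·m
Load 2 — applied couple M₀=9 kN·m at a=1 m (b=L-a=3):
  M_2 = R_Ax - M_A - M₀  [x>a] with R_A=81/32, M_A=-27/16 = (81/32)·(16/5) - (-27/16) - 9 = 63/80 kN·m
Load 3 — applied couple M₀=3 kN·m at a=2 m (b=L-a=2):
  M_3 = R_Ax - M_A - M₀  [x>a] with R_A=9/8, M_A=3/4 = (9/8)·(16/5) - (3/4) - 3 = -3/20 kN·m
Load 4 — point force P=11 kN at a=12/5 m (b=L-a=8/5):
  M_4 = Pa²(a+3b)(L-x)/L³ - Pa²b/L²  [x>a] = 11·(12/5)²·((12/5)+3·(8/5))·(4-(16/5))/4³ - 11·(12/5)²·(8/5)/4² = -396/625 kN·m
Superposition: M = Σ M_i = 8117/30000 kN·m ≈ 0.270567 kN·m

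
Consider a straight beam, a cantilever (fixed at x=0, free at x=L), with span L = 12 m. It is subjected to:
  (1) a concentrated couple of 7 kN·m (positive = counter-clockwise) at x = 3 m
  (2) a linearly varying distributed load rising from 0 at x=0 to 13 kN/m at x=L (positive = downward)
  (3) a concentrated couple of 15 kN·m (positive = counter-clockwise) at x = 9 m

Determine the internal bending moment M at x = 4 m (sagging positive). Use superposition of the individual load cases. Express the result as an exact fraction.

M(4) = -2777/9 kN·m

Load 1 — applied couple M₀=7 kN·m at a=3 m (b=L-a=9):
  M_1 = 0  [x>a] = 0 kN·m
Load 2 — triangular load w₀=13 kN/m (0→w₀ over full span):
  M_2 = w₀Lx/2 - w₀L²/3 - w₀x³/(6L) = 13·12·4/2 - 13·12²/3 - 13·4³/(6·12) = -2912/9 kN·m
Load 3 — applied couple M₀=15 kN·m at a=9 m (b=L-a=3):
  M_3 = M₀  [x≤a] = 15 = 15 kN·m
Superposition: M = Σ M_i = -2777/9 kN·m ≈ -308.555556 kN·m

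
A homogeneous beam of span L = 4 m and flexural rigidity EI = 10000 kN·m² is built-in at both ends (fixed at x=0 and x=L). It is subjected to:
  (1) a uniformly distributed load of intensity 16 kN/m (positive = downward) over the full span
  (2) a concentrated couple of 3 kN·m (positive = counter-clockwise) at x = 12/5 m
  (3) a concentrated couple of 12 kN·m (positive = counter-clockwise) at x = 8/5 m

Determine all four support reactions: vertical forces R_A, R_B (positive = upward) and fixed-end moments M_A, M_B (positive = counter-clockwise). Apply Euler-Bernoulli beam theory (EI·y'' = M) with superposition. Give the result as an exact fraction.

Load 1 — uniform load w=16 kN/m over full span:
  R_A = wL/2 = 16·4/2 = 32 kN
  M_A = wL²/12 = 16·4²/12 = 64/3 kN·m
  R_B = wL/2 = 16·4/2 = 32 kN
  M_B = -wL²/12 = -16·4²/12 = -64/3 kN·m
Load 2 — applied couple M₀=3 kN·m at a=12/5 m (b=L-a=8/5):
  R_A = 6M₀ab/L³ = 6·3·(12/5)·(8/5)/4³ = 27/25 kN
  M_A = M₀b(2a-b)/L² = 3·(8/5)·(2·(12/5)-(8/5))/4² = 24/25 kN·m
  R_B = -6M₀ab/L³ = -6·3·(12/5)·(8/5)/4³ = -27/25 kN
  M_B = M₀a(2b-a)/L² = 3·(12/5)·(2·(8/5)-(12/5))/4² = 9/25 kN·m
Load 3 — applied couple M₀=12 kN·m at a=8/5 m (b=L-a=12/5):
  R_A = 6M₀ab/L³ = 6·12·(8/5)·(12/5)/4³ = 108/25 kN
  M_A = M₀b(2a-b)/L² = 12·(12/5)·(2·(8/5)-(12/5))/4² = 36/25 kN·m
  R_B = -6M₀ab/L³ = -6·12·(8/5)·(12/5)/4³ = -108/25 kN
  M_B = M₀a(2b-a)/L² = 12·(8/5)·(2·(12/5)-(8/5))/4² = 96/25 kN·m
Superposition: R_A = 187/5 kN, M_A = 356/15 kN·m, R_B = 133/5 kN, M_B = -257/15 kN·m

R_A = 187/5 kN, M_A = 356/15 kN·m, R_B = 133/5 kN, M_B = -257/15 kN·m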